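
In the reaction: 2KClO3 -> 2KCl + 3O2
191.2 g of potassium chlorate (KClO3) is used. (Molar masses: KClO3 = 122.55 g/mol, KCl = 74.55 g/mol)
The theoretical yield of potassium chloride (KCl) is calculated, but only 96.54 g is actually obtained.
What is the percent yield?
Moles of KClO3 = 191.2 g ÷ 122.55 g/mol = 1.56018 mol
Mole ratio: 2 mol KCl / 2 mol KClO3
Moles of KCl = 1.56018 × (2/2) = 1.56018 mol
Theoretical yield = 1.56018 mol × 74.55 g/mol = 116.31 g
Actual yield = 96.54 g
Percent yield = (96.54 / 116.31) × 100% = 83.0%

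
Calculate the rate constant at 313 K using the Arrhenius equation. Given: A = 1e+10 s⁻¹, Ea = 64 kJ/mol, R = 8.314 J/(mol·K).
2.08e-01 s⁻¹

k = A·exp(-Ea/(R·T)) = 1e+10·exp(-64000/(8.314·313)) = 1e+10·exp(-24.5938) = 1e+10·2.0847e-11 = 2.08e-01 s⁻¹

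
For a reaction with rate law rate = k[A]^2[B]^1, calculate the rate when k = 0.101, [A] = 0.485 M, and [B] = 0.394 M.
0.009361 M/s

rate = k·[A]^2·[B]^1 = 0.101·(0.485)^2·(0.394)^1 = 0.101·0.235225·0.394 = 0.009361 M/s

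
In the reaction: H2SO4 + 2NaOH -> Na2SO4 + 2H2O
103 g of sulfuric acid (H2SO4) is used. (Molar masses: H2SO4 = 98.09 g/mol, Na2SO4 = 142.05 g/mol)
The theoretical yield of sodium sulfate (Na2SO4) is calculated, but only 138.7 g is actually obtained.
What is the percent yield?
Moles of H2SO4 = 103 g ÷ 98.09 g/mol = 1.05006 mol
Mole ratio: 1 mol Na2SO4 / 1 mol H2SO4
Moles of Na2SO4 = 1.05006 × (1/1) = 1.05006 mol
Theoretical yield = 1.05006 mol × 142.05 g/mol = 149.16 g
Actual yield = 138.7 g
Percent yield = (138.7 / 149.16) × 100% = 93.0%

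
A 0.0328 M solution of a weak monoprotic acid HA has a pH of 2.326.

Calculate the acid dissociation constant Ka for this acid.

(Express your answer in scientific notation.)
K_a = 7.94e-04

[H⁺] = 10^(−pH) = 10^(−2.326) = 4.721e-03 M. For HA ⇌ H⁺ + A⁻, Ka = x²/(C − x) = (4.721e-03)²/(0.0328 − 4.721e-03) = 7.94e-04.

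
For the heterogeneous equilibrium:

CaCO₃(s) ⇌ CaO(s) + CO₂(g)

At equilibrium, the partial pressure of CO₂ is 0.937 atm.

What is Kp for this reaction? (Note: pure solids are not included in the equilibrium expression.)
K_p = 0.937

Solids (CaCO₃, CaO) have activity 1 and are excluded.
Kp = P(CO₂) = 0.937.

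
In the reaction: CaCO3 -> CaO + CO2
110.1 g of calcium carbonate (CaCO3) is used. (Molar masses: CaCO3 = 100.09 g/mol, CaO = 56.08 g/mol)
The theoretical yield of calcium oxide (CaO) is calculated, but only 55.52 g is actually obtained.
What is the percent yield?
Moles of CaCO3 = 110.1 g ÷ 100.09 g/mol = 1.10001 mol
Mole ratio: 1 mol CaO / 1 mol CaCO3
Moles of CaO = 1.10001 × (1/1) = 1.10001 mol
Theoretical yield = 1.10001 mol × 56.08 g/mol = 61.689 g
Actual yield = 55.52 g
Percent yield = (55.52 / 61.689) × 100% = 90.0%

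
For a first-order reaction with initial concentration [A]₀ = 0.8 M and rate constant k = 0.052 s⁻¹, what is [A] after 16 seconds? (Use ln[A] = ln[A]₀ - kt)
0.3481 M

ln[A] = ln[A]₀ - k·t = ln(0.8) - (0.052)·(16) = -0.2231 - 0.8320 = -1.0551
[A] = e^(-1.0551) = 0.3481 M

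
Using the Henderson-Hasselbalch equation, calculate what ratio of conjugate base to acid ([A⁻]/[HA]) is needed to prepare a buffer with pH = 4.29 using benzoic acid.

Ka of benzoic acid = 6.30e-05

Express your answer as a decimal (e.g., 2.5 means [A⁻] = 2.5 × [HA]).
[A⁻]/[HA] = 1.228

pKa = −log(6.30e-05) = 4.2007. pH = pKa + log([A⁻]/[HA]). 4.29 = 4.2007 + log(ratio). log(ratio) = 4.29 − 4.2007 = 0.0893. ratio = 10^(0.0893) = 1.228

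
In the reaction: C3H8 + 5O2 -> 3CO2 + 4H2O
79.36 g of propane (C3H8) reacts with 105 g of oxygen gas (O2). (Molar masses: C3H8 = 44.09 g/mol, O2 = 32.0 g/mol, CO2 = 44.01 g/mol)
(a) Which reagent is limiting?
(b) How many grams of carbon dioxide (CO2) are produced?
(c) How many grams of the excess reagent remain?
(a) O2, (b) 86.64 g, (c) 50.43 g

Moles of C3H8 = 79.36 g ÷ 44.09 g/mol = 1.79995 mol
Moles of O2 = 105 g ÷ 32.0 g/mol = 3.28125 mol
Moles ÷ coefficient: C3H8: 1.79995/1 = 1.8, O2: 3.28125/5 = 0.6562
(a) O2 has the smaller value, so O2 is the limiting reagent.
(b) Moles of CO2 = 3.28125 mol O2 × (3/5) = 1.96875 mol; mass = 1.96875 mol × 44.01 g/mol = 86.64 g
(c) C3H8 consumed = 3.28125 × (1/5) = 0.65625 mol; remaining = 1.79995 − 0.65625 = 1.1437 mol; mass = 1.1437 mol × 44.09 g/mol = 50.43 g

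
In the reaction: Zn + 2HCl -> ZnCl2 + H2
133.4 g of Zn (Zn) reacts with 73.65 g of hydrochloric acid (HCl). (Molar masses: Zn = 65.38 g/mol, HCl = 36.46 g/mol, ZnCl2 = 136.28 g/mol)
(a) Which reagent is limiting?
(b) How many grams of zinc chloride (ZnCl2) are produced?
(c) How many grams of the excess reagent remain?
(a) HCl, (b) 137.6 g, (c) 67.37 g

Moles of Zn = 133.4 g ÷ 65.38 g/mol = 2.04038 mol
Moles of HCl = 73.65 g ÷ 36.46 g/mol = 2.02002 mol
Moles ÷ coefficient: Zn: 2.04038/1 = 2.04, HCl: 2.02002/2 = 1.01
(a) HCl has the smaller value, so HCl is the limiting reagent.
(b) Moles of ZnCl2 = 2.02002 mol HCl × (1/2) = 1.01001 mol; mass = 1.01001 mol × 136.28 g/mol = 137.6 g
(c) Zn consumed = 2.02002 × (1/2) = 1.01001 mol; remaining = 2.04038 − 1.01001 = 1.03037 mol; mass = 1.03037 mol × 65.38 g/mol = 67.37 g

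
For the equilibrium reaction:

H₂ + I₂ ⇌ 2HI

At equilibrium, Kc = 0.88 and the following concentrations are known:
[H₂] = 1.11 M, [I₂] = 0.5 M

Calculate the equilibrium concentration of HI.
[HI] = 0.6989 M

Kc = ([HI]^2) / ([H₂] × [I₂]) = 0.88
[HI]^2 = Kc · (reactant terms)/(other product terms) = 0.88 · 0.555 / 1 = 0.4884
[HI] = (0.4884)^(1/2) = 0.6989 M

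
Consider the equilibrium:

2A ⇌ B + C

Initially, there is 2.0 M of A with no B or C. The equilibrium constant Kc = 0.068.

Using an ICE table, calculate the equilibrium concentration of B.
[B] = 0.343 M

ICE: [A] = 2.0 − 2x, [B] = [C] = x.
Kc = x²/(2.0 − 2x)² = 0.068 ⇒ √Kc = x/(2.0 − 2x).
x = √0.068·2.0/(1 + 2√0.068) = 0.26077·2.0/1.5215 = 0.34277.
[B] = x = 0.343 M.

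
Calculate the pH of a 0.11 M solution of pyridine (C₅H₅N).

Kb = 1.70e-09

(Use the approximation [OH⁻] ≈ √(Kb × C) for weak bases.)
pH = 9.14

[OH⁻] = √(Kb × C) = √(1.70e-09 × 0.11) = 1.3675e-05. pOH = 4.86, pH = 14 - pOH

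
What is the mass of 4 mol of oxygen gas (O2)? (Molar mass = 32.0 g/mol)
Mass = 4 mol × 32.0 g/mol = 128 g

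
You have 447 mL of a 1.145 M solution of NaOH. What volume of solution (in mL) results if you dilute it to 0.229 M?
Using M₁V₁ = M₂V₂:
1.145 × 447 = 0.229 × V₂
V₂ = (1.145 × 447) / 0.229 = 2235 mL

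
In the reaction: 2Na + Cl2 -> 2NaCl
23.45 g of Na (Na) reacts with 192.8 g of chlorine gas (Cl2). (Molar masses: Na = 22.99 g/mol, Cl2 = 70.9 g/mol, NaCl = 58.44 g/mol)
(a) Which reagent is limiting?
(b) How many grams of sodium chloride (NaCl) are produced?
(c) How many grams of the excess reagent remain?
(a) Na, (b) 59.61 g, (c) 156.6 g

Moles of Na = 23.45 g ÷ 22.99 g/mol = 1.02001 mol
Moles of Cl2 = 192.8 g ÷ 70.9 g/mol = 2.71932 mol
Moles ÷ coefficient: Na: 1.02001/2 = 0.51, Cl2: 2.71932/1 = 2.719
(a) Na has the smaller value, so Na is the limiting reagent.
(b) Moles of NaCl = 1.02001 mol Na × (2/2) = 1.02001 mol; mass = 1.02001 mol × 58.44 g/mol = 59.61 g
(c) Cl2 consumed = 1.02001 × (1/2) = 0.510004 mol; remaining = 2.71932 − 0.510004 = 2.20932 mol; mass = 2.20932 mol × 70.9 g/mol = 156.6 g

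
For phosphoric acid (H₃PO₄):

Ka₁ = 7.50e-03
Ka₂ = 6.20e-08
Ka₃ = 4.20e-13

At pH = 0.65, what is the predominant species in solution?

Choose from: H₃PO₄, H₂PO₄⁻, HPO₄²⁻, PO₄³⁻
H₃PO₄

pKa1 = 2.12, pKa2 = 7.21, pKa3 = 12.38. Each pKa is the crossover between adjacent species; pH = 0.65 lies in the region where H₃PO₄ predominates.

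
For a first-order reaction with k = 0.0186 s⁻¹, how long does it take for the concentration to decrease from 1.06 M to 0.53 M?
37.27 s

From ln[A] = ln[A]₀ - k·t: t = ln([A]₀/[A])/k = ln(1.06/0.53)/0.0186 = ln(2.0000)/0.0186 = 0.6931/0.0186 = 37.27 s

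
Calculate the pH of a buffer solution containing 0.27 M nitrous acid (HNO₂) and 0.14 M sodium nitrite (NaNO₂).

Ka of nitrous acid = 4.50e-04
pH = 3.06

pKa = -log(4.50e-04) = 3.35. pH = pKa + log([A⁻]/[HA]) = 3.35 + log(0.14/0.27)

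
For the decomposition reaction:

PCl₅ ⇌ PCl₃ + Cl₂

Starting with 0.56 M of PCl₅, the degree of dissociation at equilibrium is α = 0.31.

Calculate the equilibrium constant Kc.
K_c = 0.0780

x = α·[A]₀ = 0.31 × 0.56 = 0.1736 M dissociated.
At eq: [PCl₅] = 0.56 − 0.1736 = 0.3864 M; [PCl₃] = [Cl₂] = x = 0.1736 M.
Kc = [PCl₃][Cl₂]/[PCl₅] = (0.1736)²/0.3864 = 0.07799.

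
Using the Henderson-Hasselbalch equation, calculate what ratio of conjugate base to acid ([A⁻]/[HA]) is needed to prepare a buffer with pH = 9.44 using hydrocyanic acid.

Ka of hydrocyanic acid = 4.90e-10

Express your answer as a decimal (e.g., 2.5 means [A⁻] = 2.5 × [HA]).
[A⁻]/[HA] = 1.350

pKa = −log(4.90e-10) = 9.3098. pH = pKa + log([A⁻]/[HA]). 9.44 = 9.3098 + log(ratio). log(ratio) = 9.44 − 9.3098 = 0.1302. ratio = 10^(0.1302) = 1.350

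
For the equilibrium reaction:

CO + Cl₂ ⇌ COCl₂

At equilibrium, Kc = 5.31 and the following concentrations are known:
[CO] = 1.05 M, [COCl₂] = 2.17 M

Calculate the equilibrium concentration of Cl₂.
[Cl₂] = 0.3892 M

Kc = ([COCl₂]) / ([CO] × [Cl₂]) = 5.31
[Cl₂]^1 = (product terms)/(Kc · other reactant terms) = 2.17 / (5.31 · 1.05) = 0.3892
[Cl₂] = 0.3892 M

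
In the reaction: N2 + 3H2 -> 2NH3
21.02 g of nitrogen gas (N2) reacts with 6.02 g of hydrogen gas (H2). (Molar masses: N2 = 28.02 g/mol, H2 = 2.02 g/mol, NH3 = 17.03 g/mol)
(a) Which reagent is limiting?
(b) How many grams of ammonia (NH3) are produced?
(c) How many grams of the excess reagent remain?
(a) N2, (b) 25.55 g, (c) 1.474 g

Moles of N2 = 21.02 g ÷ 28.02 g/mol = 0.750178 mol
Moles of H2 = 6.02 g ÷ 2.02 g/mol = 2.9802 mol
Moles ÷ coefficient: N2: 0.750178/1 = 0.7502, H2: 2.9802/3 = 0.9934
(a) N2 has the smaller value, so N2 is the limiting reagent.
(b) Moles of NH3 = 0.750178 mol N2 × (2/1) = 1.50036 mol; mass = 1.50036 mol × 17.03 g/mol = 25.55 g
(c) H2 consumed = 0.750178 × (3/1) = 2.25054 mol; remaining = 2.9802 − 2.25054 = 0.729663 mol; mass = 0.729663 mol × 2.02 g/mol = 1.474 g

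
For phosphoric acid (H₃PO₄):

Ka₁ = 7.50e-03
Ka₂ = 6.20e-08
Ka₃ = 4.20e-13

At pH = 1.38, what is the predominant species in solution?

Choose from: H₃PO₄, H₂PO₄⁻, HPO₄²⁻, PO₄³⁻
H₃PO₄

pKa1 = 2.12, pKa2 = 7.21, pKa3 = 12.38. Each pKa is the crossover between adjacent species; pH = 1.38 lies in the region where H₃PO₄ predominates.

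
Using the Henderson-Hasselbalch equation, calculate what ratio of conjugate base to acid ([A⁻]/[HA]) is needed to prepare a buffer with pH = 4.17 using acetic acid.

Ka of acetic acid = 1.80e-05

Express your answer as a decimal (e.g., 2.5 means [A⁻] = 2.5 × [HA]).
[A⁻]/[HA] = 0.266

pKa = −log(1.80e-05) = 4.7447. pH = pKa + log([A⁻]/[HA]). 4.17 = 4.7447 + log(ratio). log(ratio) = 4.17 − 4.7447 = -0.5747. ratio = 10^(-0.5747) = 0.266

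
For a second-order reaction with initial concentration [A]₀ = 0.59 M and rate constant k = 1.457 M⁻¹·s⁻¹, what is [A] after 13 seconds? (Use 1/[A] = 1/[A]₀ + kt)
0.0485 M

1/[A] = 1/[A]₀ + k·t = 1/0.59 + (1.457)·(13) = 1.6949 + 18.9410 = 20.6359
[A] = 1/20.6359 = 0.0485 M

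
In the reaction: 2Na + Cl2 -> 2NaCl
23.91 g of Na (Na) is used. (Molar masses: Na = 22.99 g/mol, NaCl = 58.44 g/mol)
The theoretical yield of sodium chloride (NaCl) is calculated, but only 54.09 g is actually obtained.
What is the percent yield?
Moles of Na = 23.91 g ÷ 22.99 g/mol = 1.04002 mol
Mole ratio: 2 mol NaCl / 2 mol Na
Moles of NaCl = 1.04002 × (2/2) = 1.04002 mol
Theoretical yield = 1.04002 mol × 58.44 g/mol = 60.779 g
Actual yield = 54.09 g
Percent yield = (54.09 / 60.779) × 100% = 89.0%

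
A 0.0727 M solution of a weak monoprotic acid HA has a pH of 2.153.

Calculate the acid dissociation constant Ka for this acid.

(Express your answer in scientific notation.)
K_a = 7.53e-04

[H⁺] = 10^(−pH) = 10^(−2.153) = 7.031e-03 M. For HA ⇌ H⁺ + A⁻, Ka = x²/(C − x) = (7.031e-03)²/(0.0727 − 7.031e-03) = 7.53e-04.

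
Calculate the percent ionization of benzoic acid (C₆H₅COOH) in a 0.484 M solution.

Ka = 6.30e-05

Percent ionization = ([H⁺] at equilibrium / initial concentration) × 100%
Percent ionization = 1.13%

Let x = [H⁺]. Ka = x²/(C - x) ⇒ x² + (6.30e-05)x - (6.30e-05)(0.484) = 0. x = 5.4905e-03. Percent = (5.4905e-03/0.484) × 100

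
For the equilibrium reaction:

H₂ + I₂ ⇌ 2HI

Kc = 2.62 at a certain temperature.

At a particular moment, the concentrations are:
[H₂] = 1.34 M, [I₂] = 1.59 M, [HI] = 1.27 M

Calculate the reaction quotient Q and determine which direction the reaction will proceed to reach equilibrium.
Q = 0.757, Q < K, reaction proceeds forward (toward products)

Q = ([HI]^2) / ([H₂] × [I₂])
  = ((1.27)^2) / ((1.34)·(1.59)) = 1.6129/2.1306 = 0.757
Since Q = 0.757 < Kc = 2.62, the reaction proceeds forward (toward products) to reach equilibrium.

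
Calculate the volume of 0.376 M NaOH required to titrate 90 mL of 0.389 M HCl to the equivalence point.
V_{base} = 93.1 mL

At equivalence: moles acid = moles base.
moles HCl = 0.389 M × 0.09 L = 0.03501 mol
V_NaOH = 0.03501 mol ÷ 0.376 M = 0.09311 L = 93.1 mL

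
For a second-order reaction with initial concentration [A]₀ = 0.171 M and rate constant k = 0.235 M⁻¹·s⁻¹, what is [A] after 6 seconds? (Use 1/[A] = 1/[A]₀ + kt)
0.1378 M

1/[A] = 1/[A]₀ + k·t = 1/0.171 + (0.235)·(6) = 5.8480 + 1.4100 = 7.2580
[A] = 1/7.2580 = 0.1378 M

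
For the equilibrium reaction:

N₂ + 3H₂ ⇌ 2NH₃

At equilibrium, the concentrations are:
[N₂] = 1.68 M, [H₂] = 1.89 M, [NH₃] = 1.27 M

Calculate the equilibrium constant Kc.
K_c = 0.1422

Kc = ([NH₃]^2) / ([N₂] × [H₂]^3)
   = ((1.27)^2) / ((1.68)·(1.89)^3)
   = 1.6129 / 11.342 = 0.1422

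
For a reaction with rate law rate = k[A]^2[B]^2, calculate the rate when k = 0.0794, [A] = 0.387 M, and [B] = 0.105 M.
0.0001311 M/s

rate = k·[A]^2·[B]^2 = 0.0794·(0.387)^2·(0.105)^2 = 0.0794·0.149769·0.011025 = 0.0001311 M/s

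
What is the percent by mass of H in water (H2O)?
Mass of H in formula = 1.008 × 2 = 2.016 g/mol
Molar mass = 18.02 g/mol
% H = (2.016/18.02) × 100% = 11.19%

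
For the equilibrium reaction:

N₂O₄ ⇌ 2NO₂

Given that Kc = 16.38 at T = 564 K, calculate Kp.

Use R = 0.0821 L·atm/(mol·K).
K_p = 758.4661

Δn = (moles gaseous products) − (moles gaseous reactants) = 1
T = 564 K; RT = 0.0821 × 564 = 46.3044
Kp = Kc·(RT)^Δn = 16.38 × (46.3044)^1 = 16.38 × 46.3044 = 758.4661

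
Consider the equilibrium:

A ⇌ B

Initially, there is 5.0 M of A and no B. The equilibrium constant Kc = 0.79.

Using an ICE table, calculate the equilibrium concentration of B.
[B] = 2.207 M

ICE: [A] = 5.0 − x, [B] = x.
Kc = x/(5.0 − x) = 0.79 ⇒ x = 0.79·5.0/(1 + 0.79) = 3.95/1.79 = 2.207.
[B] = x = 2.207 M.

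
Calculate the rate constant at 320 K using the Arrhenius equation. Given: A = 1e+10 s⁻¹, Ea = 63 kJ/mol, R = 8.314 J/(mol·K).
5.20e-01 s⁻¹

k = A·exp(-Ea/(R·T)) = 1e+10·exp(-63000/(8.314·320)) = 1e+10·exp(-23.6799) = 1e+10·5.1992e-11 = 5.20e-01 s⁻¹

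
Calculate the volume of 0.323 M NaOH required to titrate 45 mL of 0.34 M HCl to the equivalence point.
V_{base} = 47.4 mL

At equivalence: moles acid = moles base.
moles HCl = 0.34 M × 0.045 L = 0.0153 mol
V_NaOH = 0.0153 mol ÷ 0.323 M = 0.04737 L = 47.4 mL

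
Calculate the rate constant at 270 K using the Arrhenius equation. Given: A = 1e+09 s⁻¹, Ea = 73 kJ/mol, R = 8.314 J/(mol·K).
7.53e-06 s⁻¹

k = A·exp(-Ea/(R·T)) = 1e+09·exp(-73000/(8.314·270)) = 1e+09·exp(-32.5199) = 1e+09·7.5299e-15 = 7.53e-06 s⁻¹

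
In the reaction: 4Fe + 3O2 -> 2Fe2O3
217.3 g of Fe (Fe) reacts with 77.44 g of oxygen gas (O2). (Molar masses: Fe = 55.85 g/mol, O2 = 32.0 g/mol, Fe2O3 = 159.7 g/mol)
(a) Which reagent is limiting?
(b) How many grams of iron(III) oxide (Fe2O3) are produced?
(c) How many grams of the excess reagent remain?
(a) O2, (b) 257.6 g, (c) 37.09 g

Moles of Fe = 217.3 g ÷ 55.85 g/mol = 3.89078 mol
Moles of O2 = 77.44 g ÷ 32.0 g/mol = 2.42 mol
Moles ÷ coefficient: Fe: 3.89078/4 = 0.9727, O2: 2.42/3 = 0.8067
(a) O2 has the smaller value, so O2 is the limiting reagent.
(b) Moles of Fe2O3 = 2.42 mol O2 × (2/3) = 1.61333 mol; mass = 1.61333 mol × 159.7 g/mol = 257.6 g
(c) Fe consumed = 2.42 × (4/3) = 3.22667 mol; remaining = 3.89078 − 3.22667 = 0.664112 mol; mass = 0.664112 mol × 55.85 g/mol = 37.09 g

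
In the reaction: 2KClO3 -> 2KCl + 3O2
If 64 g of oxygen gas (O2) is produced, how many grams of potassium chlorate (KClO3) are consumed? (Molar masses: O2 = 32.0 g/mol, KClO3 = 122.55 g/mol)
Moles of O2 = 64 g ÷ 32.0 g/mol = 2 mol
Mole ratio: 2 mol KClO3 / 3 mol O2
Moles of KClO3 = 2 × (2/3) = 1.33333 mol
Mass of KClO3 = 1.33333 mol × 122.55 g/mol = 163.4 g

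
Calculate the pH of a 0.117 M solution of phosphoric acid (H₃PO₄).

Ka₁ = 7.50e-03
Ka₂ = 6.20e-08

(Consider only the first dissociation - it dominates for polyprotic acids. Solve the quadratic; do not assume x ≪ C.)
pH = 1.58

x² + Ka₁·x − Ka₁·C = 0 with Ka₁ = 7.50e-03, C = 0.117.
x = (−Ka₁ + √(Ka₁² + 4·Ka₁·C))/2 = 2.6109e-02 M, so pH = 1.58.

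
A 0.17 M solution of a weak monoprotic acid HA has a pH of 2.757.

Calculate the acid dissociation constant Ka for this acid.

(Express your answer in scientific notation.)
K_a = 1.82e-05

[H⁺] = 10^(−pH) = 10^(−2.757) = 1.750e-03 M. For HA ⇌ H⁺ + A⁻, Ka = x²/(C − x) = (1.750e-03)²/(0.17 − 1.750e-03) = 1.82e-05.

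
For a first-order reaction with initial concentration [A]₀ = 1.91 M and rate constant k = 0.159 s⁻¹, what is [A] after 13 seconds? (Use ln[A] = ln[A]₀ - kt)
0.2417 M

ln[A] = ln[A]₀ - k·t = ln(1.91) - (0.159)·(13) = 0.6471 - 2.0670 = -1.4199
[A] = e^(-1.4199) = 0.2417 M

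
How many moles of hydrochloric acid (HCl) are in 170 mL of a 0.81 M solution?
Moles = Molarity × Volume (L)
Moles = 0.81 M × 0.17 L = 0.1377 mol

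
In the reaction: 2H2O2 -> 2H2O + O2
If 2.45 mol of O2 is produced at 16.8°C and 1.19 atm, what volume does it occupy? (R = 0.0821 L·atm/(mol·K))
T = 16.8°C + 273.15 = 289.95 K
V = nRT/P = (2.45 × 0.0821 × 289.95) / 1.19
V = 49.01 L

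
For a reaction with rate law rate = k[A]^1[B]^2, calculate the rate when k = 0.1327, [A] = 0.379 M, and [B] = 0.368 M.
0.006811 M/s

rate = k·[A]^1·[B]^2 = 0.1327·(0.379)^1·(0.368)^2 = 0.1327·0.379·0.135424 = 0.006811 M/s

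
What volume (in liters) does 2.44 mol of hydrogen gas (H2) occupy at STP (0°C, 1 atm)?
At STP, 1 mol of gas occupies 22.4 L
Volume = 2.44 mol × 22.4 L/mol = 54.66 L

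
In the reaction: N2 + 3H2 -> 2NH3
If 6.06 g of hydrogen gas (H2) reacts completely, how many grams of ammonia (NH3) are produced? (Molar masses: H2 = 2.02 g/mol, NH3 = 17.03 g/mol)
Moles of H2 = 6.06 g ÷ 2.02 g/mol = 3 mol
Mole ratio: 2 mol NH3 / 3 mol H2
Moles of NH3 = 3 × (2/3) = 2 mol
Mass of NH3 = 2 mol × 17.03 g/mol = 34.06 g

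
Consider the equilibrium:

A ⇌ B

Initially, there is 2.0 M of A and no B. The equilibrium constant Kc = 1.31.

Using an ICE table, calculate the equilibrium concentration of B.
[B] = 1.134 M

ICE: [A] = 2.0 − x, [B] = x.
Kc = x/(2.0 − x) = 1.31 ⇒ x = 1.31·2.0/(1 + 1.31) = 2.62/2.31 = 1.134.
[B] = x = 1.134 M.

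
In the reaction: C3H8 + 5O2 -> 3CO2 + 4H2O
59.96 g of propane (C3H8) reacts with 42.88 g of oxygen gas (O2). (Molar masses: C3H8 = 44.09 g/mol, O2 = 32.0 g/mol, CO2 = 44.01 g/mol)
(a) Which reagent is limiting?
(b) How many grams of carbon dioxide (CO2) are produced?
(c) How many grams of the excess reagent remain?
(a) O2, (b) 35.38 g, (c) 48.14 g

Moles of C3H8 = 59.96 g ÷ 44.09 g/mol = 1.35995 mol
Moles of O2 = 42.88 g ÷ 32.0 g/mol = 1.34 mol
Moles ÷ coefficient: C3H8: 1.35995/1 = 1.36, O2: 1.34/5 = 0.268
(a) O2 has the smaller value, so O2 is the limiting reagent.
(b) Moles of CO2 = 1.34 mol O2 × (3/5) = 0.804 mol; mass = 0.804 mol × 44.01 g/mol = 35.38 g
(c) C3H8 consumed = 1.34 × (1/5) = 0.268 mol; remaining = 1.35995 − 0.268 = 1.09195 mol; mass = 1.09195 mol × 44.09 g/mol = 48.14 g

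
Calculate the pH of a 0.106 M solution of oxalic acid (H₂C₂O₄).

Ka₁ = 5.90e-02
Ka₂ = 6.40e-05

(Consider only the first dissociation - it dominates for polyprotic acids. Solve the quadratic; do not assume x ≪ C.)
pH = 1.26

x² + Ka₁·x − Ka₁·C = 0 with Ka₁ = 5.90e-02, C = 0.106.
x = (−Ka₁ + √(Ka₁² + 4·Ka₁·C))/2 = 5.4905e-02 M, so pH = 1.26.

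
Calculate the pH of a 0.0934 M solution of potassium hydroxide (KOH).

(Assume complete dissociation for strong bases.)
pH = 12.97

[OH⁻] = 0.0934 M for strong base. pOH = -log[OH⁻] = 1.03, pH = 14 - pOH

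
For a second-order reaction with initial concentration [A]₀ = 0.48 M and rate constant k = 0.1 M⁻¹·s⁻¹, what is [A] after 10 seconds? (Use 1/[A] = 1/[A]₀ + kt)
0.3243 M

1/[A] = 1/[A]₀ + k·t = 1/0.48 + (0.1)·(10) = 2.0833 + 1.0000 = 3.0833
[A] = 1/3.0833 = 0.3243 M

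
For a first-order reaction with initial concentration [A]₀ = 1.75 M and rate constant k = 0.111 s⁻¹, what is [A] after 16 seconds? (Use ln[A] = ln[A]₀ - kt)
0.2963 M

ln[A] = ln[A]₀ - k·t = ln(1.75) - (0.111)·(16) = 0.5596 - 1.7760 = -1.2164
[A] = e^(-1.2164) = 0.2963 M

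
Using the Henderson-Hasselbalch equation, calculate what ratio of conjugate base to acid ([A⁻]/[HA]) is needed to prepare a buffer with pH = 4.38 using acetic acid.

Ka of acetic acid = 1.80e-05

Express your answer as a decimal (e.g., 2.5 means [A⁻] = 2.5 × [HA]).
[A⁻]/[HA] = 0.432

pKa = −log(1.80e-05) = 4.7447. pH = pKa + log([A⁻]/[HA]). 4.38 = 4.7447 + log(ratio). log(ratio) = 4.38 − 4.7447 = -0.3647. ratio = 10^(-0.3647) = 0.432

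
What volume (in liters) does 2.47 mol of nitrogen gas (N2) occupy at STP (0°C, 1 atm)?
At STP, 1 mol of gas occupies 22.4 L
Volume = 2.47 mol × 22.4 L/mol = 55.33 L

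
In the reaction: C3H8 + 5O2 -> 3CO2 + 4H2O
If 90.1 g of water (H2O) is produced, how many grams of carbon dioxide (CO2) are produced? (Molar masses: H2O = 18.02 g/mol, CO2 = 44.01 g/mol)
Moles of H2O = 90.1 g ÷ 18.02 g/mol = 5 mol
Mole ratio: 3 mol CO2 / 4 mol H2O
Moles of CO2 = 5 × (3/4) = 3.75 mol
Mass of CO2 = 3.75 mol × 44.01 g/mol = 165 g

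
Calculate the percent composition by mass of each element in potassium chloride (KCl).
K: 52.45%, Cl: 47.55%

Molar mass of KCl = 74.55 g/mol
% K = (1 × 39.1) / 74.55 × 100% = 39.1 / 74.55 × 100% = 52.45%
% Cl = (1 × 35.45) / 74.55 × 100% = 35.45 / 74.55 × 100% = 47.55%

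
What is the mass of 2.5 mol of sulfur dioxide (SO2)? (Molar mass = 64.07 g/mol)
Mass = 2.5 mol × 64.07 g/mol = 160.2 g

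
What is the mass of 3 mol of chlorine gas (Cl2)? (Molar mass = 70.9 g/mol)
Mass = 3 mol × 70.9 g/mol = 212.7 g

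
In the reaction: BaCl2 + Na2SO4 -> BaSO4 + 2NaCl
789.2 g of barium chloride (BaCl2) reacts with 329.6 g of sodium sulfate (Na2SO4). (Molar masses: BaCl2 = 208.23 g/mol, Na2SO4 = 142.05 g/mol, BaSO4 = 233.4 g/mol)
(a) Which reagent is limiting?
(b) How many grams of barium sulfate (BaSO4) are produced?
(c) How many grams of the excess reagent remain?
(a) Na2SO4, (b) 541.6 g, (c) 306 g

Moles of BaCl2 = 789.2 g ÷ 208.23 g/mol = 3.79004 mol
Moles of Na2SO4 = 329.6 g ÷ 142.05 g/mol = 2.32031 mol
Moles ÷ coefficient: BaCl2: 3.79004/1 = 3.79, Na2SO4: 2.32031/1 = 2.32
(a) Na2SO4 has the smaller value, so Na2SO4 is the limiting reagent.
(b) Moles of BaSO4 = 2.32031 mol Na2SO4 × (1/1) = 2.32031 mol; mass = 2.32031 mol × 233.4 g/mol = 541.6 g
(c) BaCl2 consumed = 2.32031 × (1/1) = 2.32031 mol; remaining = 3.79004 − 2.32031 = 1.46973 mol; mass = 1.46973 mol × 208.23 g/mol = 306 g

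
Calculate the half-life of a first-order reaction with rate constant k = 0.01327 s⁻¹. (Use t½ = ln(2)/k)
52.23 s

t½ = ln(2)/k = 0.6931/0.01327 = 52.23 s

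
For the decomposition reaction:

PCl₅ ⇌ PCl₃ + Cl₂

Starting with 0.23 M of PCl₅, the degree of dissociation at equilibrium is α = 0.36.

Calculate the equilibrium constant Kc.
K_c = 0.0466

x = α·[A]₀ = 0.36 × 0.23 = 0.0828 M dissociated.
At eq: [PCl₅] = 0.23 − 0.0828 = 0.1472 M; [PCl₃] = [Cl₂] = x = 0.0828 M.
Kc = [PCl₃][Cl₂]/[PCl₅] = (0.0828)²/0.1472 = 0.04658.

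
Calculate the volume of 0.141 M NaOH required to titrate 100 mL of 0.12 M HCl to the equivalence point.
V_{base} = 85.1 mL

At equivalence: moles acid = moles base.
moles HCl = 0.12 M × 0.1 L = 0.012 mol
V_NaOH = 0.012 mol ÷ 0.141 M = 0.08511 L = 85.1 mL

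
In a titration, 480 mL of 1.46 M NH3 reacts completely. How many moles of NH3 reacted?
Moles = Molarity × Volume (L)
Moles = 1.46 M × 0.48 L = 0.7008 mol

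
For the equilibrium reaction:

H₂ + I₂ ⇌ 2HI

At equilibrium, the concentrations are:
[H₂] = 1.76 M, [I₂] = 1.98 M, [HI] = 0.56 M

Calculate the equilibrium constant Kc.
K_c = 0.0900

Kc = ([HI]^2) / ([H₂] × [I₂])
   = ((0.56)^2) / ((1.76)·(1.98))
   = 0.3136 / 3.4848 = 0.0900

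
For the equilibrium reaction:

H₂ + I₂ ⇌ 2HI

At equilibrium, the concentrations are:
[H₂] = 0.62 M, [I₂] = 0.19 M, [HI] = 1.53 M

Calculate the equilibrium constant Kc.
K_c = 19.8718

Kc = ([HI]^2) / ([H₂] × [I₂])
   = ((1.53)^2) / ((0.62)·(0.19))
   = 2.3409 / 0.1178 = 19.8718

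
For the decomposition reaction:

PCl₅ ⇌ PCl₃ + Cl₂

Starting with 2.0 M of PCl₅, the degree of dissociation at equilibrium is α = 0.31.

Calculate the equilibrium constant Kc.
K_c = 0.2786

x = α·[A]₀ = 0.31 × 2.0 = 0.62 M dissociated.
At eq: [PCl₅] = 2.0 − 0.62 = 1.38 M; [PCl₃] = [Cl₂] = x = 0.62 M.
Kc = [PCl₃][Cl₂]/[PCl₅] = (0.62)²/1.38 = 0.2786.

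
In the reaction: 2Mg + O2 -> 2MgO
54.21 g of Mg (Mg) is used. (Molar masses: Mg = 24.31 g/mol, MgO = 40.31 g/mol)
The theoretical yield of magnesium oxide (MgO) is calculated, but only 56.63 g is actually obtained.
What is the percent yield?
Moles of Mg = 54.21 g ÷ 24.31 g/mol = 2.22995 mol
Mole ratio: 2 mol MgO / 2 mol Mg
Moles of MgO = 2.22995 × (2/2) = 2.22995 mol
Theoretical yield = 2.22995 mol × 40.31 g/mol = 89.889 g
Actual yield = 56.63 g
Percent yield = (56.63 / 89.889) × 100% = 63.0%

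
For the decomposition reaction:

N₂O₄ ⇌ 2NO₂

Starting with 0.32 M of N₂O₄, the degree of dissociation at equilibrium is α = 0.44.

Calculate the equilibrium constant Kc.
K_c = 0.4425

x = α·[A]₀ = 0.44 × 0.32 = 0.1408 M dissociated.
At eq: [N₂O₄] = 0.32 − 0.1408 = 0.1792 M; [NO₂] = 2x = 0.2816 M.
Kc = [NO₂]²/[N₂O₄] = (0.2816)²/0.1792 = 0.4425.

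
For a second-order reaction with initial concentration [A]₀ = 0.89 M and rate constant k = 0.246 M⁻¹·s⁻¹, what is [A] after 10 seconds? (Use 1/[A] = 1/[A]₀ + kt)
0.2790 M

1/[A] = 1/[A]₀ + k·t = 1/0.89 + (0.246)·(10) = 1.1236 + 2.4600 = 3.5836
[A] = 1/3.5836 = 0.2790 M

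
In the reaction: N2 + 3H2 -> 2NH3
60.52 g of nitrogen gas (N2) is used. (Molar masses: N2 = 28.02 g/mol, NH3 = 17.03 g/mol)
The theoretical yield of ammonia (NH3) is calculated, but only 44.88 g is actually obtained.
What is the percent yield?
Moles of N2 = 60.52 g ÷ 28.02 g/mol = 2.15989 mol
Mole ratio: 2 mol NH3 / 1 mol N2
Moles of NH3 = 2.15989 × (2/1) = 4.31977 mol
Theoretical yield = 4.31977 mol × 17.03 g/mol = 73.566 g
Actual yield = 44.88 g
Percent yield = (44.88 / 73.566) × 100% = 61.0%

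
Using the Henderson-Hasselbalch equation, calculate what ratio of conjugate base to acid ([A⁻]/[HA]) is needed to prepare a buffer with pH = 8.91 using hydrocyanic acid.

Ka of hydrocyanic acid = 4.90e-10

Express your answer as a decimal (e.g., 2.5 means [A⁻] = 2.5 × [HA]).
[A⁻]/[HA] = 0.398

pKa = −log(4.90e-10) = 9.3098. pH = pKa + log([A⁻]/[HA]). 8.91 = 9.3098 + log(ratio). log(ratio) = 8.91 − 9.3098 = -0.3998. ratio = 10^(-0.3998) = 0.398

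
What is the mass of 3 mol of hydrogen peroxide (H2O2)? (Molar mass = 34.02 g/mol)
Mass = 3 mol × 34.02 g/mol = 102.1 g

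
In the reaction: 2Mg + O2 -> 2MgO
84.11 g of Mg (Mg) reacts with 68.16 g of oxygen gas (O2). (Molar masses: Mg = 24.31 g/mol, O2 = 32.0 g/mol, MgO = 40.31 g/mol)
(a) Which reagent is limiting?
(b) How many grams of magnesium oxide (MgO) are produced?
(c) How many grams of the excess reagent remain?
(a) Mg, (b) 139.5 g, (c) 12.8 g

Moles of Mg = 84.11 g ÷ 24.31 g/mol = 3.45989 mol
Moles of O2 = 68.16 g ÷ 32.0 g/mol = 2.13 mol
Moles ÷ coefficient: Mg: 3.45989/2 = 1.73, O2: 2.13/1 = 2.13
(a) Mg has the smaller value, so Mg is the limiting reagent.
(b) Moles of MgO = 3.45989 mol Mg × (2/2) = 3.45989 mol; mass = 3.45989 mol × 40.31 g/mol = 139.5 g
(c) O2 consumed = 3.45989 × (1/2) = 1.72995 mol; remaining = 2.13 − 1.72995 = 0.400053 mol; mass = 0.400053 mol × 32.0 g/mol = 12.8 g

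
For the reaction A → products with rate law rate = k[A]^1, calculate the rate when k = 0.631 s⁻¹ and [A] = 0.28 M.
0.1767 M/s

rate = k·[A]^1 = 0.631·(0.28)^1 = 0.631·0.28 = 0.1767 M/s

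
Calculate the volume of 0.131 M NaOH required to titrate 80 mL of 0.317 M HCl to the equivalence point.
V_{base} = 193.6 mL

At equivalence: moles acid = moles base.
moles HCl = 0.317 M × 0.08 L = 0.02536 mol
V_NaOH = 0.02536 mol ÷ 0.131 M = 0.1936 L = 193.6 mL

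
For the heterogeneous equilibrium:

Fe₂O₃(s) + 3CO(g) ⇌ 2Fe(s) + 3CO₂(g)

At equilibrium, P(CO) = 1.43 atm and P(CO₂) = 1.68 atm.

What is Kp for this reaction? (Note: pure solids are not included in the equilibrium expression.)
K_p = 1.622

Solids (Fe₂O₃, Fe) are excluded.
Kp = P(CO₂)³/P(CO)³ = (1.68)³/(1.43)³ = 4.742/2.924 = 1.622.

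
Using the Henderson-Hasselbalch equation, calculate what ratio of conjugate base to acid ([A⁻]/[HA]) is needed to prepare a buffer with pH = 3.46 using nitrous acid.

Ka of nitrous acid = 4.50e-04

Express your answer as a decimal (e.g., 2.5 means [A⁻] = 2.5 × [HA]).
[A⁻]/[HA] = 1.298

pKa = −log(4.50e-04) = 3.3468. pH = pKa + log([A⁻]/[HA]). 3.46 = 3.3468 + log(ratio). log(ratio) = 3.46 − 3.3468 = 0.1132. ratio = 10^(0.1132) = 1.298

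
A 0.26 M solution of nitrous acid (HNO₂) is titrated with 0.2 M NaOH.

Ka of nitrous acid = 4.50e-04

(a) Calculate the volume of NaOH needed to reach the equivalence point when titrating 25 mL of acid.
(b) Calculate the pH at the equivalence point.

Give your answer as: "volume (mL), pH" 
V = 32.5 mL, pH = 8.20

(a) At equivalence: moles acid = moles base.
moles acid = 0.26 × 0.025 = 0.0065 mol; V_NaOH = 0.0065/0.2 = 0.0325 L = 32.5 mL.
(b) At equivalence, all acid → conjugate base A⁻ at [A⁻] = 0.0065/0.0575 = 0.113 M.
Kb = Kw/Ka = 1.0e-14/4.50e-04 = 2.222e-11; [OH⁻] = √(Kb·[A⁻]) = 1.585e-06; pOH = 5.80; pH = 14 − pOH = 8.20.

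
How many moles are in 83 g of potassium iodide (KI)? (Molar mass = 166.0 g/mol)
Moles = 83 g ÷ 166.0 g/mol = 0.5 mol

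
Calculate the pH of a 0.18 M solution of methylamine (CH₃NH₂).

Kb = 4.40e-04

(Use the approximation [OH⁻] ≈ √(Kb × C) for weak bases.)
pH = 11.95

[OH⁻] = √(Kb × C) = √(4.40e-04 × 0.18) = 8.8994e-03. pOH = 2.05, pH = 14 - pOH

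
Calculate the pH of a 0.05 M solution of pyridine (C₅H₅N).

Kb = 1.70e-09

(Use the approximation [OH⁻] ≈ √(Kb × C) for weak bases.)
pH = 8.96

[OH⁻] = √(Kb × C) = √(1.70e-09 × 0.05) = 9.2195e-06. pOH = 5.04, pH = 14 - pOH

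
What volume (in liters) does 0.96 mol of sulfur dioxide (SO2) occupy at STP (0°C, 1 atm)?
At STP, 1 mol of gas occupies 22.4 L
Volume = 0.96 mol × 22.4 L/mol = 21.50 L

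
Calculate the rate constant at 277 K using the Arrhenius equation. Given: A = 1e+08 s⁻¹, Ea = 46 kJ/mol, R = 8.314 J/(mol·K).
2.12e-01 s⁻¹

k = A·exp(-Ea/(R·T)) = 1e+08·exp(-46000/(8.314·277)) = 1e+08·exp(-19.9741) = 1e+08·2.1152e-09 = 2.12e-01 s⁻¹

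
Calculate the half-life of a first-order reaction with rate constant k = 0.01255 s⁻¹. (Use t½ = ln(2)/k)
55.23 s

t½ = ln(2)/k = 0.6931/0.01255 = 55.23 s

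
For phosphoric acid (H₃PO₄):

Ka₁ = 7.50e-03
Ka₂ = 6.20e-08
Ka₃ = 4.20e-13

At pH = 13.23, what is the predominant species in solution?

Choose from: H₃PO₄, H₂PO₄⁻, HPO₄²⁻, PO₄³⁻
PO₄³⁻

pKa1 = 2.12, pKa2 = 7.21, pKa3 = 12.38. Each pKa is the crossover between adjacent species; pH = 13.23 lies in the region where PO₄³⁻ predominates.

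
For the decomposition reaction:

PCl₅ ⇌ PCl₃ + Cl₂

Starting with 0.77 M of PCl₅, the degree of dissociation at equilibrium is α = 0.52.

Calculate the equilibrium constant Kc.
K_c = 0.4338

x = α·[A]₀ = 0.52 × 0.77 = 0.4004 M dissociated.
At eq: [PCl₅] = 0.77 − 0.4004 = 0.3696 M; [PCl₃] = [Cl₂] = x = 0.4004 M.
Kc = [PCl₃][Cl₂]/[PCl₅] = (0.4004)²/0.3696 = 0.4338.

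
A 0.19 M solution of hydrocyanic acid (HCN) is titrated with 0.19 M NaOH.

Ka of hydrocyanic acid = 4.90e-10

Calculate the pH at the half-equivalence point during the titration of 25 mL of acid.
pH = pKa = 9.31

At the half-equivalence point, [HA] = [A⁻], so by Henderson–Hasselbalch pH = pKa + log(1) = pKa.
pKa = −log(4.90e-10) = 9.31.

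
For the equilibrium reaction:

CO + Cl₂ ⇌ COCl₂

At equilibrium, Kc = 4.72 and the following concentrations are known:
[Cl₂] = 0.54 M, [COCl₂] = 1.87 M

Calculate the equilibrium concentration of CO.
[CO] = 0.7337 M

Kc = ([COCl₂]) / ([CO] × [Cl₂]) = 4.72
[CO]^1 = (product terms)/(Kc · other reactant terms) = 1.87 / (4.72 · 0.54) = 0.73368
[CO] = 0.7337 M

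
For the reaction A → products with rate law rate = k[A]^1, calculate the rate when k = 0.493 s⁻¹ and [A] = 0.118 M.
0.05817 M/s

rate = k·[A]^1 = 0.493·(0.118)^1 = 0.493·0.118 = 0.05817 M/s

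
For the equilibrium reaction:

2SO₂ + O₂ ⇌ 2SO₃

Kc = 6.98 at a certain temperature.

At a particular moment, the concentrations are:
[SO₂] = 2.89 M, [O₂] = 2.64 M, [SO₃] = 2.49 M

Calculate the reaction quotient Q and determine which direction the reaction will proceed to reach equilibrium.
Q = 0.281, Q < K, reaction proceeds forward (toward products)

Q = ([SO₃]^2) / ([SO₂]^2 × [O₂])
  = ((2.49)^2) / ((2.89)^2·(2.64)) = 6.2001/22.05 = 0.2812
Since Q = 0.2812 < Kc = 6.98, the reaction proceeds forward (toward products) to reach equilibrium.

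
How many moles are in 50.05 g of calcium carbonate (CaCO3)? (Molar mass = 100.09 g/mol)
Moles = 50.05 g ÷ 100.09 g/mol = 0.5 mol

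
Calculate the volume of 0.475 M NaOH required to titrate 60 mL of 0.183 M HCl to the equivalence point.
V_{base} = 23.1 mL

At equivalence: moles acid = moles base.
moles HCl = 0.183 M × 0.06 L = 0.01098 mol
V_NaOH = 0.01098 mol ÷ 0.475 M = 0.02312 L = 23.1 mL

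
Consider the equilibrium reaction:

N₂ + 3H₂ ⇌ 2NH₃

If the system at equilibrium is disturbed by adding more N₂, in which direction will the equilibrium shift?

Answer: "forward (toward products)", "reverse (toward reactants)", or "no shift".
forward (toward products)

Apply Le Chatelier's principle: system shifts to counteract the change.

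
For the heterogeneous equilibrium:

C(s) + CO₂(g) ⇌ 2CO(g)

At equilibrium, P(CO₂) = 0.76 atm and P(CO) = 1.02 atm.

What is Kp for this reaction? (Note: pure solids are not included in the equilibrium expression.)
K_p = 1.369

Solid C is excluded.
Kp = P(CO)²/P(CO₂) = (1.02)²/0.76 = 1.04/0.76 = 1.369.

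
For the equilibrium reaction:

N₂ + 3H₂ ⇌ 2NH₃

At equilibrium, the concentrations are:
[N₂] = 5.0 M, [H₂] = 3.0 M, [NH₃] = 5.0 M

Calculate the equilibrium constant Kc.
K_c = 0.1852

Kc = ([NH₃]^2) / ([N₂] × [H₂]^3)
   = ((5.0)^2) / ((5.0)·(3.0)^3)
   = 25 / 135 = 0.1852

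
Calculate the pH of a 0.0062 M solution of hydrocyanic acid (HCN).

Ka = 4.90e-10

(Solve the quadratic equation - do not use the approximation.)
pH = 5.76

x² + Ka×x - Ka×C = 0. Using quadratic formula: [H⁺] = 1.7427e-06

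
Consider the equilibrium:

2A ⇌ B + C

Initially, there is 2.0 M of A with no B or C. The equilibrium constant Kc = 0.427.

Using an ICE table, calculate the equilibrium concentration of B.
[B] = 0.567 M

ICE: [A] = 2.0 − 2x, [B] = [C] = x.
Kc = x²/(2.0 − 2x)² = 0.427 ⇒ √Kc = x/(2.0 − 2x).
x = √0.427·2.0/(1 + 2√0.427) = 0.65345·2.0/2.3069 = 0.56652.
[B] = x = 0.567 M.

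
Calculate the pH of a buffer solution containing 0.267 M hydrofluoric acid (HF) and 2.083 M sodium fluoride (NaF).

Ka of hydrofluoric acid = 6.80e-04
pH = 4.06

pKa = -log(6.80e-04) = 3.17. pH = pKa + log([A⁻]/[HA]) = 3.17 + log(2.083/0.267)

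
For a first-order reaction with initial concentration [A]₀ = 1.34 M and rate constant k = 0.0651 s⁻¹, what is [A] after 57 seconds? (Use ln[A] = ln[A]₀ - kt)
0.0328 M

ln[A] = ln[A]₀ - k·t = ln(1.34) - (0.0651)·(57) = 0.2927 - 3.7107 = -3.4180
[A] = e^(-3.4180) = 0.0328 M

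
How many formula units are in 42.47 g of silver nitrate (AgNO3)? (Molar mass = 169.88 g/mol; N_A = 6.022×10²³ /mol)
Moles = 42.47 g ÷ 169.88 g/mol = 0.25 mol
Formula units = 0.25 mol × 6.022×10²³ /mol = 1.506e+23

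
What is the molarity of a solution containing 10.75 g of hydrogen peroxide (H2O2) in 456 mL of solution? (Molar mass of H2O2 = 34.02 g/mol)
Moles of H2O2 = 10.75 g ÷ 34.02 g/mol = 0.315991 mol
Volume = 456 mL = 0.456 L
Molarity = 0.315991 mol ÷ 0.456 L = 0.693 M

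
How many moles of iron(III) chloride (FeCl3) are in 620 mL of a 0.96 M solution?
Moles = Molarity × Volume (L)
Moles = 0.96 M × 0.62 L = 0.5952 mol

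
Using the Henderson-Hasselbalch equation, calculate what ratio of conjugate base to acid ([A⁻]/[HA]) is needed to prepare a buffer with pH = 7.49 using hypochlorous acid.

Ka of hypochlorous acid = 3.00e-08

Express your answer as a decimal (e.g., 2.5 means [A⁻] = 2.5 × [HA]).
[A⁻]/[HA] = 0.927

pKa = −log(3.00e-08) = 7.5229. pH = pKa + log([A⁻]/[HA]). 7.49 = 7.5229 + log(ratio). log(ratio) = 7.49 − 7.5229 = -0.0329. ratio = 10^(-0.0329) = 0.927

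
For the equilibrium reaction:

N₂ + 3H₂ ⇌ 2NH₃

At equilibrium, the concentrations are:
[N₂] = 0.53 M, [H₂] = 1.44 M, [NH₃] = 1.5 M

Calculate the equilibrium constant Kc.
K_c = 1.4217

Kc = ([NH₃]^2) / ([N₂] × [H₂]^3)
   = ((1.5)^2) / ((0.53)·(1.44)^3)
   = 2.25 / 1.5826 = 1.4217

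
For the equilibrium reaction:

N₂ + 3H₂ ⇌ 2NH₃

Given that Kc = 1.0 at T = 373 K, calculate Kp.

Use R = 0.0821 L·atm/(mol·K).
K_p = 0.0011

Δn = (moles gaseous products) − (moles gaseous reactants) = -2
T = 373 K; RT = 0.0821 × 373 = 30.6233
Kp = Kc·(RT)^Δn = 1.0 × (30.6233)^-2 = 1.0 × 0.00106634 = 0.0011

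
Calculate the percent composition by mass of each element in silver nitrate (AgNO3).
Ag: 63.50%, N: 8.25%, O: 28.26%

Molar mass of AgNO3 = 169.88 g/mol
% Ag = (1 × 107.87) / 169.88 × 100% = 107.87 / 169.88 × 100% = 63.50%
% N = (1 × 14.01) / 169.88 × 100% = 14.01 / 169.88 × 100% = 8.25%
% O = (3 × 16.0) / 169.88 × 100% = 48 / 169.88 × 100% = 28.26%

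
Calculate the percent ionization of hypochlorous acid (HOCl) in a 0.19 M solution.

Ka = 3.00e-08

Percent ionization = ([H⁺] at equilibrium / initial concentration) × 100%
Percent ionization = 0.0397%

Let x = [H⁺]. Ka = x²/(C - x) ⇒ x² + (3.00e-08)x - (3.00e-08)(0.19) = 0. x = 7.5483e-05. Percent = (7.5483e-05/0.19) × 100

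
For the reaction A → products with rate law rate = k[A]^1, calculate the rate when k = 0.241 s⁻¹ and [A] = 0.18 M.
0.04338 M/s

rate = k·[A]^1 = 0.241·(0.18)^1 = 0.241·0.18 = 0.04338 M/s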